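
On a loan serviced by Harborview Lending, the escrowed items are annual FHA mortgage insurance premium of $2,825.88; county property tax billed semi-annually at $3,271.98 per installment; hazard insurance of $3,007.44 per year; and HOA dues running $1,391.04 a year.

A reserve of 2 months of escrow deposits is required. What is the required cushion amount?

$2,294.72

FHA mortgage insurance premium — $2,825.88 annually
County property tax — $3,271.98 × 2 = $6,543.96 annually
Hazard insurance — $3,007.44 annually
HOA dues — $1,391.04 annually
Total per year = $2,825.88 + $6,543.96 + $3,007.44 + $1,391.04 = $13,768.32
Base monthly escrow = $13,768.32 / 12 = $1,147.36
Cushion = 2 × $1,147.36 = $2,294.72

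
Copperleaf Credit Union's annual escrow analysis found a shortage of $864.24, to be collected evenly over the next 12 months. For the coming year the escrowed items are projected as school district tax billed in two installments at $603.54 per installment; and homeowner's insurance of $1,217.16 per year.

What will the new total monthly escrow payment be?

School district tax — $603.54 × 2 = $1,207.08/yr
Homeowner's insurance — $1,217.16/yr
Total per year = $1,207.08 + $1,217.16 = $2,424.24
Base monthly escrow = $2,424.24 / 12 = $202.02
Shortage spread = $864.24 ÷ 12 = $72.02/mo
Adjusted monthly = $202.02 + $72.02 = $274.04

$274.04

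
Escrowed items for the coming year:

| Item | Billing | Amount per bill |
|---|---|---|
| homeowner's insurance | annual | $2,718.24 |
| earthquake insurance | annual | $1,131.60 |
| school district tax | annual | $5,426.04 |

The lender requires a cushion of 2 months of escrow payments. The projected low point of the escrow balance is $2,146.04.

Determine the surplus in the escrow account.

Homeowner's insurance: $2,718.24 annually
Earthquake insurance: $1,131.60 annually
School district tax: $5,426.04 annually
Total per year = $9,275.88
Monthly = $9,275.88 ÷ 12 = $772.99
Required cushion = 2 × $772.99 = $1,545.98
Surplus = $2,146.04 − $1,545.98 = $600.06

$600.06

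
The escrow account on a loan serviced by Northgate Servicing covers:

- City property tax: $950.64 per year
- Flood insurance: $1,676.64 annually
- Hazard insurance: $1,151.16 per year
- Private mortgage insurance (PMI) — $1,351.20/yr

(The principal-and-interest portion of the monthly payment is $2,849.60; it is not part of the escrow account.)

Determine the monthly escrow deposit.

City property tax = $950.64 per year
Flood insurance = $1,676.64 per year
Hazard insurance = $1,151.16 per year
Private mortgage insurance (PMI) = $1,351.20 per year
Total annual escrow = $950.64 + $1,676.64 + $1,151.16 + $1,351.20 = $5,129.64
Per month = $5,129.64 / 12 = $427.47

$427.47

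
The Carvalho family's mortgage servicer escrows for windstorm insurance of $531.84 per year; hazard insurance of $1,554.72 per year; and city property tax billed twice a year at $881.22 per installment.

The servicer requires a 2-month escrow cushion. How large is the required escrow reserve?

Windstorm insurance — $531.84 per year
Hazard insurance — $1,554.72 per year
City property tax — $881.22 × 2 = $1,762.44 per year
Annual escrow total = $531.84 + $1,554.72 + $1,762.44 = $3,849.00
Monthly = $3,849.00 / 12 = $320.75
Reserve = 2 × $320.75 = $641.50

$641.50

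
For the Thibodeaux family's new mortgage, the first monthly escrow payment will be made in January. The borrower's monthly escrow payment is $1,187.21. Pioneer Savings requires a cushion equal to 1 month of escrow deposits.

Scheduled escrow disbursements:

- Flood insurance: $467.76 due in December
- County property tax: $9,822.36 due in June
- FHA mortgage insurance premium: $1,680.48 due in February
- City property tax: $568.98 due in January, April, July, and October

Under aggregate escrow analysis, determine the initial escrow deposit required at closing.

$6,704.75

Cushion = 1 × $1,187.21 = $1,187.21
Trial balance (start $0, +$1,187.21 each month, − disbursements):
  Jan: +$1,187.21 − $568.98 → $618.23
  Feb: +$1,187.21 − $1,680.48 → $124.96
  Mar: +$1,187.21 → $1,312.17
  Apr: +$1,187.21 − $568.98 → $1,930.40
  May: +$1,187.21 → $3,117.61
  Jun: +$1,187.21 − $9,822.36 → -$5,517.54
  Jul: +$1,187.21 − $568.98 → -$4,899.31
  Aug: +$1,187.21 → -$3,712.10
  Sep: +$1,187.21 → -$2,524.89
  Oct: +$1,187.21 − $568.98 → -$1,906.66
  Nov: +$1,187.21 → -$719.45
  Dec: +$1,187.21 − $467.76 → $0.00
Lowest trial balance = -$5,517.54 (Jun)
Initial deposit = cushion − low point = $1,187.21 − (-$5,517.54) = $6,704.75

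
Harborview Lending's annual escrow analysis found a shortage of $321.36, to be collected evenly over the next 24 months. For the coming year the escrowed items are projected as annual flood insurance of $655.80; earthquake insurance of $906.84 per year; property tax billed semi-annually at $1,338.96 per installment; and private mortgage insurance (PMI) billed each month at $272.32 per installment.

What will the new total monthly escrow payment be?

Flood insurance — $655.80 annually
Earthquake insurance — $906.84 annually
Property tax — $1,338.96 × 2 = $2,677.92 annually
Private mortgage insurance (PMI) — $272.32 × 12 = $3,267.84 annually
Total annual escrow = $7,508.40
Monthly escrow = $7,508.40 / 12 = $625.70
Monthly shortage recovery: $321.36 / 24 = $13.39
Adjusted monthly = $625.70 + $13.39 = $639.09

$639.09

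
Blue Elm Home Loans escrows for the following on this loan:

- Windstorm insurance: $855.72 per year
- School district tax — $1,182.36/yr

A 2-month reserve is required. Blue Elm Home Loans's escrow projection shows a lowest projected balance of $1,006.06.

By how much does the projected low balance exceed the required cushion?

$666.38

Windstorm insurance: $855.72
School district tax: $1,182.36
Yearly total = $855.72 + $1,182.36 = $2,038.08
Monthly = $2,038.08 / 12 = $169.84
Required reserve = 2 × $169.84 = $339.68
Excess over cushion: $1,006.06 − $339.68 = $666.38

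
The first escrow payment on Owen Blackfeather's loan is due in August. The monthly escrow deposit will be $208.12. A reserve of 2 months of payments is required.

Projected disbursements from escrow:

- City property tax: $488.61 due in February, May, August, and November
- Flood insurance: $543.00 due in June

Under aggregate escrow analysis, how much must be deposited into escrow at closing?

Cushion = 2 × $208.12 = $416.24
Trial balance (start $0, +$208.12 each month, − disbursements):
  Aug: +$208.12 − $488.61 → -$280.49
  Sep: +$208.12 → -$72.37
  Oct: +$208.12 → $135.75
  Nov: +$208.12 − $488.61 → -$144.74
  Dec: +$208.12 → $63.38
  Jan: +$208.12 → $271.50
  Feb: +$208.12 − $488.61 → -$8.99
  Mar: +$208.12 → $199.13
  Apr: +$208.12 → $407.25
  May: +$208.12 − $488.61 → $126.76
  Jun: +$208.12 − $543.00 → -$208.12
  Jul: +$208.12 → $0.00
Lowest trial balance = -$280.49 (Aug)
Initial deposit = cushion − low point = $416.24 − (-$280.49) = $696.73

$696.73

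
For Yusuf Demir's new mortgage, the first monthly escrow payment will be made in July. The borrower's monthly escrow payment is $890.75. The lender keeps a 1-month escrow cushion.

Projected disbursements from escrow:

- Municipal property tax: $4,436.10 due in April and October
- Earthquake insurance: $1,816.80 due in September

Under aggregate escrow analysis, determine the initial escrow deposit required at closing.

Cushion = 1 × $890.75 = $890.75
Trial balance (start $0, +$890.75 each month, − disbursements):
  Jul: +$890.75 → $890.75
  Aug: +$890.75 → $1,781.50
  Sep: +$890.75 − $1,816.80 → $855.45
  Oct: +$890.75 − $4,436.10 → -$2,689.90
  Nov: +$890.75 → -$1,799.15
  Dec: +$890.75 → -$908.40
  Jan: +$890.75 → -$17.65
  Feb: +$890.75 → $873.10
  Mar: +$890.75 → $1,763.85
  Apr: +$890.75 − $4,436.10 → -$1,781.50
  May: +$890.75 → -$890.75
  Jun: +$890.75 → $0.00
Lowest trial balance = -$2,689.90 (Oct)
Initial deposit = cushion − low point = $890.75 − (-$2,689.90) = $3,580.65

$3,580.65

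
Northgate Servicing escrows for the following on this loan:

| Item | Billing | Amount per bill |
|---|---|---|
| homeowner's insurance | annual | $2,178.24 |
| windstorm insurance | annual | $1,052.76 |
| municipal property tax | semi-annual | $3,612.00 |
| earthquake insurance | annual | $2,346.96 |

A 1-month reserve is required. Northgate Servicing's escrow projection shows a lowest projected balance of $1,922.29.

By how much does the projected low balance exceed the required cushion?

$855.46

Homeowner's insurance = $2,178.24 annually
Windstorm insurance = $1,052.76 annually
Municipal property tax = $3,612.00 × 2 = $7,224.00 annually
Earthquake insurance = $2,346.96 annually
Total annual escrow = $12,801.96
Base monthly escrow = $12,801.96 / 12 = $1,066.83
Required reserve = 1 × $1,066.83 = $1,066.83
Excess over cushion: $1,922.29 − $1,066.83 = $855.46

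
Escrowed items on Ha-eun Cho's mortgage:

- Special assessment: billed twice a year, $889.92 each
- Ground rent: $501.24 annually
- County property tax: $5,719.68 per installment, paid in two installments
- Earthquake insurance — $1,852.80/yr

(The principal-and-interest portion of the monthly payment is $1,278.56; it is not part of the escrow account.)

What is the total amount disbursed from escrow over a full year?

$15,573.24

Special assessment: $889.92 × 2 = $1,779.84/yr
Ground rent: $501.24/yr
County property tax: $5,719.68 × 2 = $11,439.36/yr
Earthquake insurance: $1,852.80/yr
Total per year = $1,779.84 + $501.24 + $11,439.36 + $1,852.80 = $15,573.24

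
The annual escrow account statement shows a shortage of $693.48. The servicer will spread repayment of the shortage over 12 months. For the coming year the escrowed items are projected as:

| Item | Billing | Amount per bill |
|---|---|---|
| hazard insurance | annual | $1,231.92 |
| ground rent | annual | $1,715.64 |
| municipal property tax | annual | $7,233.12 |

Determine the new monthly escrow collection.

$906.18

Hazard insurance — $1,231.92 per year
Ground rent — $1,715.64 per year
Municipal property tax — $7,233.12 per year
Yearly total = $10,180.68
Monthly escrow = $10,180.68 ÷ 12 = $848.39
Shortage spread = $693.48 / 12 = $57.79/mo
New monthly escrow = $848.39 + $57.79 = $906.18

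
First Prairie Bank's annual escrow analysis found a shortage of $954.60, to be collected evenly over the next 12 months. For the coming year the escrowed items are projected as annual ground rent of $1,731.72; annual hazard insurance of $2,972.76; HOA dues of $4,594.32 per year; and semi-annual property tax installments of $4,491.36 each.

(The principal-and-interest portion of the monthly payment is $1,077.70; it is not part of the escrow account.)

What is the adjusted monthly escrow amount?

Ground rent: $1,731.72
Hazard insurance: $2,972.76
HOA dues: $4,594.32
Property tax: $4,491.36 × 2 = $8,982.72
Total annual escrow = $18,281.52
Monthly escrow = $18,281.52 ÷ 12 = $1,523.46
Shortage spread = $954.60 ÷ 12 = $79.55/mo
Adjusted monthly = $1,523.46 + $79.55 = $1,603.01

$1,603.01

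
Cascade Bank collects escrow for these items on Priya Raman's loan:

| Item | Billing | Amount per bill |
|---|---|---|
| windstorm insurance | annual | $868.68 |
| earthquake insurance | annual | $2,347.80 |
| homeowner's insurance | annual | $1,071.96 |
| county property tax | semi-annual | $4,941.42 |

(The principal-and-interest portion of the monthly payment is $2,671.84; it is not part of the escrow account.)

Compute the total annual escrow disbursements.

Windstorm insurance: $868.68 annually
Earthquake insurance: $2,347.80 annually
Homeowner's insurance: $1,071.96 annually
County property tax: $4,941.42 × 2 = $9,882.84 annually
Total per year = $868.68 + $2,347.80 + $1,071.96 + $9,882.84 = $14,171.28

$14,171.28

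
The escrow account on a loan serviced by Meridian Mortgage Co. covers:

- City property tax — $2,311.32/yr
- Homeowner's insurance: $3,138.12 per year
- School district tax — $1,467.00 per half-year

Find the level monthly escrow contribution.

City property tax — $2,311.32 per year
Homeowner's insurance — $3,138.12 per year
School district tax — $1,467.00 × 2 = $2,934.00 per year
Combined annual = $8,383.44
Monthly escrow = $8,383.44 ÷ 12 = $698.62

$698.62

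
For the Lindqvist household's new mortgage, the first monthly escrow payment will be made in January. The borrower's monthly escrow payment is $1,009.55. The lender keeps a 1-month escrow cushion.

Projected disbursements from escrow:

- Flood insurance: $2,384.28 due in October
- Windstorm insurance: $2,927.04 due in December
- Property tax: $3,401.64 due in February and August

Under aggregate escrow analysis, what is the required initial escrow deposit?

$2,392.09

Cushion = 1 × $1,009.55 = $1,009.55
Trial balance (start $0, +$1,009.55 each month, − disbursements):
  Jan: +$1,009.55 → $1,009.55
  Feb: +$1,009.55 − $3,401.64 → -$1,382.54
  Mar: +$1,009.55 → -$372.99
  Apr: +$1,009.55 → $636.56
  May: +$1,009.55 → $1,646.11
  Jun: +$1,009.55 → $2,655.66
  Jul: +$1,009.55 → $3,665.21
  Aug: +$1,009.55 − $3,401.64 → $1,273.12
  Sep: +$1,009.55 → $2,282.67
  Oct: +$1,009.55 − $2,384.28 → $907.94
  Nov: +$1,009.55 → $1,917.49
  Dec: +$1,009.55 − $2,927.04 → $0.00
Lowest trial balance = -$1,382.54 (Feb)
Initial deposit = cushion − low point = $1,009.55 − (-$1,382.54) = $2,392.09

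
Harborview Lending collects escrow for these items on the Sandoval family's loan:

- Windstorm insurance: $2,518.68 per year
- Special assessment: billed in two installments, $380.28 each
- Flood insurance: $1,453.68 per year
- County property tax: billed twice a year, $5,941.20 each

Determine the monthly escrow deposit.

Windstorm insurance: $2,518.68 annually
Special assessment: $380.28 × 2 = $760.56 annually
Flood insurance: $1,453.68 annually
County property tax: $5,941.20 × 2 = $11,882.40 annually
Total per year = $2,518.68 + $760.56 + $1,453.68 + $11,882.40 = $16,615.32
Per month = $16,615.32 / 12 = $1,384.61

$1,384.61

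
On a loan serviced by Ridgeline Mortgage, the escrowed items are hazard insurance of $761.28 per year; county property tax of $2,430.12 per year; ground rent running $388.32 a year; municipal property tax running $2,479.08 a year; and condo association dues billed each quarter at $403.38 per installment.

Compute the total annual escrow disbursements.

Hazard insurance — $761.28/yr
County property tax — $2,430.12/yr
Ground rent — $388.32/yr
Municipal property tax — $2,479.08/yr
Condo association dues — $403.38 × 4 = $1,613.52/yr
Total per year = $7,672.32

$7,672.32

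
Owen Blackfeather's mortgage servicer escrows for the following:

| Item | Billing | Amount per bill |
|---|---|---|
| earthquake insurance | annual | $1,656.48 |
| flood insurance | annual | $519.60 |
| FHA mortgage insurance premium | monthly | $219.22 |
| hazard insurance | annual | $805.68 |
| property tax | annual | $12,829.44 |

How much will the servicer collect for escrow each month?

$1,536.82

Earthquake insurance: $1,656.48 annually
Flood insurance: $519.60 annually
FHA mortgage insurance premium: $219.22 × 12 = $2,630.64 annually
Hazard insurance: $805.68 annually
Property tax: $12,829.44 annually
Total per year = $18,441.84
Monthly = $18,441.84 ÷ 12 = $1,536.82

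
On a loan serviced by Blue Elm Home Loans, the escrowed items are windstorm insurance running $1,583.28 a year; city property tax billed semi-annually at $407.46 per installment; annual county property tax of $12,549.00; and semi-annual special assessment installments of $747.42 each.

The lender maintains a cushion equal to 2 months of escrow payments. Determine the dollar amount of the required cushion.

Windstorm insurance — $1,583.28 annually
City property tax — $407.46 × 2 = $814.92 annually
County property tax — $12,549.00 annually
Special assessment — $747.42 × 2 = $1,494.84 annually
Total annual escrow = $1,583.28 + $814.92 + $12,549.00 + $1,494.84 = $16,442.04
Per month = $16,442.04 ÷ 12 = $1,370.17
Reserve = 2 × $1,370.17 = $2,740.34

$2,740.34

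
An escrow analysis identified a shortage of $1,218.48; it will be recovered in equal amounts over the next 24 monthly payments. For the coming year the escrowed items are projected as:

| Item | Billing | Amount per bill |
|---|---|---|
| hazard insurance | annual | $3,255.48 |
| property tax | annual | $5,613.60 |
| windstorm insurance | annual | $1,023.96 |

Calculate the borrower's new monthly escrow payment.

Hazard insurance: $3,255.48 per year
Property tax: $5,613.60 per year
Windstorm insurance: $1,023.96 per year
Total per year = $9,893.04
Monthly escrow = $9,893.04 / 12 = $824.42
Monthly shortage recovery: $1,218.48 ÷ 24 = $50.77
New monthly escrow = $824.42 + $50.77 = $875.19

$875.19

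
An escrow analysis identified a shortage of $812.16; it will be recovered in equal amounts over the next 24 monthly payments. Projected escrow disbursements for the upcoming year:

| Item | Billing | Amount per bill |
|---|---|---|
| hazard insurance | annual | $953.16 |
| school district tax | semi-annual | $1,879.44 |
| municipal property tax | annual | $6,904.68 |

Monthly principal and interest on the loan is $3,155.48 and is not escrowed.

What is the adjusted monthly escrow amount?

Hazard insurance: $953.16 per year
School district tax: $1,879.44 × 2 = $3,758.88 per year
Municipal property tax: $6,904.68 per year
Total per year = $953.16 + $3,758.88 + $6,904.68 = $11,616.72
Per month = $11,616.72 / 12 = $968.06
Shortage spread = $812.16 ÷ 24 = $33.84/mo
Adjusted monthly = $968.06 + $33.84 = $1,001.90

$1,001.90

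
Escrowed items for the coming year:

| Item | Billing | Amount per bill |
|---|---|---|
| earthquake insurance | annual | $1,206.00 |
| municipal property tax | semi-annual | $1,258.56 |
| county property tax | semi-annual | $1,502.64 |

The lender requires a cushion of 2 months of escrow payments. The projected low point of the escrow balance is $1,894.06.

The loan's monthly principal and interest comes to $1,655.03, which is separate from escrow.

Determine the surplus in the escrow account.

$772.66

Earthquake insurance: $1,206.00 per year
Municipal property tax: $1,258.56 × 2 = $2,517.12 per year
County property tax: $1,502.64 × 2 = $3,005.28 per year
Yearly total = $1,206.00 + $2,517.12 + $3,005.28 = $6,728.40
Base monthly escrow = $6,728.40 ÷ 12 = $560.70
Required cushion = 2 × $560.70 = $1,121.40
Surplus = $1,894.06 − $1,121.40 = $772.66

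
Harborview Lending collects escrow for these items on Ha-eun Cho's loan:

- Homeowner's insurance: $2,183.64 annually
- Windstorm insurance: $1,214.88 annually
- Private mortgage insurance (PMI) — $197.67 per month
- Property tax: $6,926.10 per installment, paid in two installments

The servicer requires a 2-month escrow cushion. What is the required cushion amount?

$3,270.46

Homeowner's insurance: $2,183.64
Windstorm insurance: $1,214.88
Private mortgage insurance (PMI): $197.67 × 12 = $2,372.04
Property tax: $6,926.10 × 2 = $13,852.20
Yearly total = $2,183.64 + $1,214.88 + $2,372.04 + $13,852.20 = $19,622.76
Base monthly escrow = $19,622.76 / 12 = $1,635.23
Reserve = 2 × $1,635.23 = $3,270.46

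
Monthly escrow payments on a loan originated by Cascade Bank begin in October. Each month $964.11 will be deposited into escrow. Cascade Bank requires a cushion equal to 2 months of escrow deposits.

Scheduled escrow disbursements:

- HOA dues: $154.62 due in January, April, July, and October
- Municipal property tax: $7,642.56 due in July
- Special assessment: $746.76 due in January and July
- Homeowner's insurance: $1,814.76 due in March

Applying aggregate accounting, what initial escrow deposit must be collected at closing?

$3,856.44

Cushion = 2 × $964.11 = $1,928.22
Trial balance (start $0, +$964.11 each month, − disbursements):
  Oct: +$964.11 − $154.62 → $809.49
  Nov: +$964.11 → $1,773.60
  Dec: +$964.11 → $2,737.71
  Jan: +$964.11 − $901.38 → $2,800.44
  Feb: +$964.11 → $3,764.55
  Mar: +$964.11 − $1,814.76 → $2,913.90
  Apr: +$964.11 − $154.62 → $3,723.39
  May: +$964.11 → $4,687.50
  Jun: +$964.11 → $5,651.61
  Jul: +$964.11 − $8,543.94 → -$1,928.22
  Aug: +$964.11 → -$964.11
  Sep: +$964.11 → $0.00
Lowest trial balance = -$1,928.22 (Jul)
Initial deposit = cushion − low point = $1,928.22 − (-$1,928.22) = $3,856.44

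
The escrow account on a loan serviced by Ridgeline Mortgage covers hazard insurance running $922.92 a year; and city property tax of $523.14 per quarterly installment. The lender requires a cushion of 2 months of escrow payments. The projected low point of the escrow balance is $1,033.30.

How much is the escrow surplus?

$530.72

Hazard insurance = $922.92
City property tax = $523.14 × 4 = $2,092.56
Total per year = $922.92 + $2,092.56 = $3,015.48
Per month = $3,015.48 / 12 = $251.29
Required cushion = 2 × $251.29 = $502.58
Excess over cushion: $1,033.30 − $502.58 = $530.72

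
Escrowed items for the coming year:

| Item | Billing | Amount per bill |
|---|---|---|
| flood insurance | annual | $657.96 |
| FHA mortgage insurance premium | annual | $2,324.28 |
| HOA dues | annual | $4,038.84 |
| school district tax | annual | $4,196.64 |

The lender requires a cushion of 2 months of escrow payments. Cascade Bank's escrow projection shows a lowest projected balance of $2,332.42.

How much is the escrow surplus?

Flood insurance — $657.96/yr
FHA mortgage insurance premium — $2,324.28/yr
HOA dues — $4,038.84/yr
School district tax — $4,196.64/yr
Annual escrow total = $657.96 + $2,324.28 + $4,038.84 + $4,196.64 = $11,217.72
Monthly escrow = $11,217.72 ÷ 12 = $934.81
Required reserve = 2 × $934.81 = $1,869.62
Surplus = $2,332.42 − $1,869.62 = $462.80

$462.80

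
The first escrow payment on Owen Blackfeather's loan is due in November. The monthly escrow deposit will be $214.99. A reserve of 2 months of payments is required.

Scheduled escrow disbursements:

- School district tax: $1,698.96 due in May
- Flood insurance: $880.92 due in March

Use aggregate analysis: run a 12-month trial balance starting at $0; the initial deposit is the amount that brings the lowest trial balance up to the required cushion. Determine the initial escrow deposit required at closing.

$1,504.93

Cushion = 2 × $214.99 = $429.98
Trial balance (start $0, +$214.99 each month, − disbursements):
  Nov: +$214.99 → $214.99
  Dec: +$214.99 → $429.98
  Jan: +$214.99 → $644.97
  Feb: +$214.99 → $859.96
  Mar: +$214.99 − $880.92 → $194.03
  Apr: +$214.99 → $409.02
  May: +$214.99 − $1,698.96 → -$1,074.95
  Jun: +$214.99 → -$859.96
  Jul: +$214.99 → -$644.97
  Aug: +$214.99 → -$429.98
  Sep: +$214.99 → -$214.99
  Oct: +$214.99 → $0.00
Lowest trial balance = -$1,074.95 (May)
Initial deposit = cushion − low point = $429.98 − (-$1,074.95) = $1,504.93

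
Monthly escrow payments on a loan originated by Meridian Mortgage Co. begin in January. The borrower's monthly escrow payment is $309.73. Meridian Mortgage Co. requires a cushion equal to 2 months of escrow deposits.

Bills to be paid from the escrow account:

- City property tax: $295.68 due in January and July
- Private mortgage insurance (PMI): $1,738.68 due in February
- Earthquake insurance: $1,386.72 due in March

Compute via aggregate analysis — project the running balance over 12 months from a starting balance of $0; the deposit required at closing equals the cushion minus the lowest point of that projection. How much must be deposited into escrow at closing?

$3,111.35

Cushion = 2 × $309.73 = $619.46
Trial balance (start $0, +$309.73 each month, − disbursements):
  Jan: +$309.73 − $295.68 → $14.05
  Feb: +$309.73 − $1,738.68 → -$1,414.90
  Mar: +$309.73 − $1,386.72 → -$2,491.89
  Apr: +$309.73 → -$2,182.16
  May: +$309.73 → -$1,872.43
  Jun: +$309.73 → -$1,562.70
  Jul: +$309.73 − $295.68 → -$1,548.65
  Aug: +$309.73 → -$1,238.92
  Sep: +$309.73 → -$929.19
  Oct: +$309.73 → -$619.46
  Nov: +$309.73 → -$309.73
  Dec: +$309.73 → $0.00
Lowest trial balance = -$2,491.89 (Mar)
Initial deposit = cushion − low point = $619.46 − (-$2,491.89) = $3,111.35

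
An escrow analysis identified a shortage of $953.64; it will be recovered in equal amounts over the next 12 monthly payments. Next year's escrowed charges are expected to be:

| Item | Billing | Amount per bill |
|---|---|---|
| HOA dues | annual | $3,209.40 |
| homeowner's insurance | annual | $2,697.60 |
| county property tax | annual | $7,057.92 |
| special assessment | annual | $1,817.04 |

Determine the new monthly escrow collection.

$1,311.30

HOA dues — $3,209.40
Homeowner's insurance — $2,697.60
County property tax — $7,057.92
Special assessment — $1,817.04
Total per year = $3,209.40 + $2,697.60 + $7,057.92 + $1,817.04 = $14,781.96
Monthly = $14,781.96 ÷ 12 = $1,231.83
Monthly shortage recovery: $953.64 ÷ 12 = $79.47
Adjusted monthly = $1,231.83 + $79.47 = $1,311.30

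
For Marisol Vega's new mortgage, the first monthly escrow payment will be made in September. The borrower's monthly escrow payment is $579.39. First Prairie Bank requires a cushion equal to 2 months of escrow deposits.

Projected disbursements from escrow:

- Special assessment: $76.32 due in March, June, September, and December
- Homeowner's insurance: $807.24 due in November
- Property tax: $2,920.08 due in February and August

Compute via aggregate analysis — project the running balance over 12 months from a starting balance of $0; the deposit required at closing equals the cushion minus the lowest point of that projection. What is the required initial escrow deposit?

$1,562.40

Cushion = 2 × $579.39 = $1,158.78
Trial balance (start $0, +$579.39 each month, − disbursements):
  Sep: +$579.39 − $76.32 → $503.07
  Oct: +$579.39 → $1,082.46
  Nov: +$579.39 − $807.24 → $854.61
  Dec: +$579.39 − $76.32 → $1,357.68
  Jan: +$579.39 → $1,937.07
  Feb: +$579.39 − $2,920.08 → -$403.62
  Mar: +$579.39 − $76.32 → $99.45
  Apr: +$579.39 → $678.84
  May: +$579.39 → $1,258.23
  Jun: +$579.39 − $76.32 → $1,761.30
  Jul: +$579.39 → $2,340.69
  Aug: +$579.39 − $2,920.08 → $0.00
Lowest trial balance = -$403.62 (Feb)
Initial deposit = cushion − low point = $1,158.78 − (-$403.62) = $1,562.40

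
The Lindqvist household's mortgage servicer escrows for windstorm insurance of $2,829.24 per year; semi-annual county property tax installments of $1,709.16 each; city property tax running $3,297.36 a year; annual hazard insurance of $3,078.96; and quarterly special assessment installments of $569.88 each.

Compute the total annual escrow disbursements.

Windstorm insurance = $2,829.24 per year
County property tax = $1,709.16 × 2 = $3,418.32 per year
City property tax = $3,297.36 per year
Hazard insurance = $3,078.96 per year
Special assessment = $569.88 × 4 = $2,279.52 per year
Total annual escrow = $14,903.40

$14,903.40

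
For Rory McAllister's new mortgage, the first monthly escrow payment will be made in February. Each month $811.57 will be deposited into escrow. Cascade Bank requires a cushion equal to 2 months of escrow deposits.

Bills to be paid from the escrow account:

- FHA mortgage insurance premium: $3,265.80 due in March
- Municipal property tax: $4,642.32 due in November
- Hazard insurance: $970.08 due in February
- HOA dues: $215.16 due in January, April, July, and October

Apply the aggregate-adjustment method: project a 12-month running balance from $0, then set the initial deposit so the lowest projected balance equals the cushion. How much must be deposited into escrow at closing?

Cushion = 2 × $811.57 = $1,623.14
Trial balance (start $0, +$811.57 each month, − disbursements):
  Feb: +$811.57 − $970.08 → -$158.51
  Mar: +$811.57 − $3,265.80 → -$2,612.74
  Apr: +$811.57 − $215.16 → -$2,016.33
  May: +$811.57 → -$1,204.76
  Jun: +$811.57 → -$393.19
  Jul: +$811.57 − $215.16 → $203.22
  Aug: +$811.57 → $1,014.79
  Sep: +$811.57 → $1,826.36
  Oct: +$811.57 − $215.16 → $2,422.77
  Nov: +$811.57 − $4,642.32 → -$1,407.98
  Dec: +$811.57 → -$596.41
  Jan: +$811.57 − $215.16 → $0.00
Lowest trial balance = -$2,612.74 (Mar)
Initial deposit = cushion − low point = $1,623.14 − (-$2,612.74) = $4,235.88

$4,235.88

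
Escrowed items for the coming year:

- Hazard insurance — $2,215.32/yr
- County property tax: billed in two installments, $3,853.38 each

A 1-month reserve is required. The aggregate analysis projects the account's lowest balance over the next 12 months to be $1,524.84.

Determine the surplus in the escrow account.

$698.00

Hazard insurance — $2,215.32/yr
County property tax — $3,853.38 × 2 = $7,706.76/yr
Yearly total = $2,215.32 + $7,706.76 = $9,922.08
Monthly escrow = $9,922.08 / 12 = $826.84
Cushion = 1 × $826.84 = $826.84
Surplus = $1,524.84 − $826.84 = $698.00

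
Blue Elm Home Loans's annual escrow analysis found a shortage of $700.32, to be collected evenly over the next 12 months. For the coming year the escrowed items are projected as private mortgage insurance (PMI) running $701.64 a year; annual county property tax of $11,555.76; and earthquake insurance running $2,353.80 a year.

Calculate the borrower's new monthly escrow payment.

$1,275.96

Private mortgage insurance (PMI): $701.64/yr
County property tax: $11,555.76/yr
Earthquake insurance: $2,353.80/yr
Total annual escrow = $701.64 + $11,555.76 + $2,353.80 = $14,611.20
Per month = $14,611.20 ÷ 12 = $1,217.60
Monthly shortage recovery: $700.32 / 12 = $58.36
New monthly escrow = $1,217.60 + $58.36 = $1,275.96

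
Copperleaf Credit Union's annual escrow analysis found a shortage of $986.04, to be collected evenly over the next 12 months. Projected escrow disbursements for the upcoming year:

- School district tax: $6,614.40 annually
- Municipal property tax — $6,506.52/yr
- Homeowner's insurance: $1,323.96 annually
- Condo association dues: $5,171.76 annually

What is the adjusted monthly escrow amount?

$1,716.89

School district tax = $6,614.40
Municipal property tax = $6,506.52
Homeowner's insurance = $1,323.96
Condo association dues = $5,171.76
Total annual escrow = $6,614.40 + $6,506.52 + $1,323.96 + $5,171.76 = $19,616.64
Per month = $19,616.64 / 12 = $1,634.72
Shortage spread = $986.04 / 12 = $82.17/mo
New monthly escrow = $1,634.72 + $82.17 = $1,716.89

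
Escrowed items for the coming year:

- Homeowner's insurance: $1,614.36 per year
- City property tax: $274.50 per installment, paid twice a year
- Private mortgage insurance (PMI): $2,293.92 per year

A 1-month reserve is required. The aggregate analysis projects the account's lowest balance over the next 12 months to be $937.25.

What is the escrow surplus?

Homeowner's insurance — $1,614.36 per year
City property tax — $274.50 × 2 = $549.00 per year
Private mortgage insurance (PMI) — $2,293.92 per year
Annual escrow total = $1,614.36 + $549.00 + $2,293.92 = $4,457.28
Monthly escrow = $4,457.28 / 12 = $371.44
Required cushion = 1 × $371.44 = $371.44
Excess over cushion: $937.25 − $371.44 = $565.81

$565.81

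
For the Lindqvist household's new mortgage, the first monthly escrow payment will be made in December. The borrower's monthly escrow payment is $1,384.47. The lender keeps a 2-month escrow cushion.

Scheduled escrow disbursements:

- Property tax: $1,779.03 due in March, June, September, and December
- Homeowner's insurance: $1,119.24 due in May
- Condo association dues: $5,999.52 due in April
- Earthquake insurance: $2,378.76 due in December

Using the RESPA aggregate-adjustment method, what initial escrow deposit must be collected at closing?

Cushion = 2 × $1,384.47 = $2,768.94
Trial balance (start $0, +$1,384.47 each month, − disbursements):
  Dec: +$1,384.47 − $4,157.79 → -$2,773.32
  Jan: +$1,384.47 → -$1,388.85
  Feb: +$1,384.47 → -$4.38
  Mar: +$1,384.47 − $1,779.03 → -$398.94
  Apr: +$1,384.47 − $5,999.52 → -$5,013.99
  May: +$1,384.47 − $1,119.24 → -$4,748.76
  Jun: +$1,384.47 − $1,779.03 → -$5,143.32
  Jul: +$1,384.47 → -$3,758.85
  Aug: +$1,384.47 → -$2,374.38
  Sep: +$1,384.47 − $1,779.03 → -$2,768.94
  Oct: +$1,384.47 → -$1,384.47
  Nov: +$1,384.47 → $0.00
Lowest trial balance = -$5,143.32 (Jun)
Initial deposit = cushion − low point = $2,768.94 − (-$5,143.32) = $7,912.26

$7,912.26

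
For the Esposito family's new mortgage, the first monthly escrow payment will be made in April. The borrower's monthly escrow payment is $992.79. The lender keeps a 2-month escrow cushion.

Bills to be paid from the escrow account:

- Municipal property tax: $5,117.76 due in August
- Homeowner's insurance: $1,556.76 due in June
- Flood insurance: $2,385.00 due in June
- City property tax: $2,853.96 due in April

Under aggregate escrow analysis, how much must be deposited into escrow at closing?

Cushion = 2 × $992.79 = $1,985.58
Trial balance (start $0, +$992.79 each month, − disbursements):
  Apr: +$992.79 − $2,853.96 → -$1,861.17
  May: +$992.79 → -$868.38
  Jun: +$992.79 − $3,941.76 → -$3,817.35
  Jul: +$992.79 → -$2,824.56
  Aug: +$992.79 − $5,117.76 → -$6,949.53
  Sep: +$992.79 → -$5,956.74
  Oct: +$992.79 → -$4,963.95
  Nov: +$992.79 → -$3,971.16
  Dec: +$992.79 → -$2,978.37
  Jan: +$992.79 → -$1,985.58
  Feb: +$992.79 → -$992.79
  Mar: +$992.79 → $0.00
Lowest trial balance = -$6,949.53 (Aug)
Initial deposit = cushion − low point = $1,985.58 − (-$6,949.53) = $8,935.11

$8,935.11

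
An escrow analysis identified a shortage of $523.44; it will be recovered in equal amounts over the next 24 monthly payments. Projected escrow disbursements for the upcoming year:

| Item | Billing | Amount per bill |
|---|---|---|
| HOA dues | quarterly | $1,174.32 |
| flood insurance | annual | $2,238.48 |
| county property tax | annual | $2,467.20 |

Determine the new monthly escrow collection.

HOA dues: $1,174.32 × 4 = $4,697.28 annually
Flood insurance: $2,238.48 annually
County property tax: $2,467.20 annually
Annual escrow total = $9,402.96
Base monthly escrow = $9,402.96 ÷ 12 = $783.58
Shortage spread = $523.44 ÷ 24 = $21.81/mo
New monthly escrow = $783.58 + $21.81 = $805.39

$805.39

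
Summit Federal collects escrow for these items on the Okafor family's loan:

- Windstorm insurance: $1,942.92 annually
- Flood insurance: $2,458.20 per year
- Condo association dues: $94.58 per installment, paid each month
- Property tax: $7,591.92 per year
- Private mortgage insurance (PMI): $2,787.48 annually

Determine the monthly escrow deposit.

Windstorm insurance: $1,942.92 annually
Flood insurance: $2,458.20 annually
Condo association dues: $94.58 × 12 = $1,134.96 annually
Property tax: $7,591.92 annually
Private mortgage insurance (PMI): $2,787.48 annually
Annual escrow total = $1,942.92 + $2,458.20 + $1,134.96 + $7,591.92 + $2,787.48 = $15,915.48
Base monthly escrow = $15,915.48 ÷ 12 = $1,326.29

$1,326.29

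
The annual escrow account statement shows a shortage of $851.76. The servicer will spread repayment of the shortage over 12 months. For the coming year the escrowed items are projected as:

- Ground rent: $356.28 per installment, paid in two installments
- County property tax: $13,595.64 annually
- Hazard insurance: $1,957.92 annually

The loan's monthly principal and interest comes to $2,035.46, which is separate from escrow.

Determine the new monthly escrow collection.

Ground rent = $356.28 × 2 = $712.56/yr
County property tax = $13,595.64/yr
Hazard insurance = $1,957.92/yr
Yearly total = $16,266.12
Monthly = $16,266.12 / 12 = $1,355.51
Shortage spread = $851.76 / 12 = $70.98/mo
New monthly escrow = $1,355.51 + $70.98 = $1,426.49

$1,426.49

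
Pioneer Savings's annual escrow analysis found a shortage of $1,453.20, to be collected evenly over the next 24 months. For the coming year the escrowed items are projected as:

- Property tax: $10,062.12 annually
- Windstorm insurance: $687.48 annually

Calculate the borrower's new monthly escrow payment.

$956.35

Property tax = $10,062.12 annually
Windstorm insurance = $687.48 annually
Annual escrow total = $10,749.60
Monthly escrow = $10,749.60 ÷ 12 = $895.80
Monthly shortage recovery: $1,453.20 ÷ 24 = $60.55
Adjusted monthly = $895.80 + $60.55 = $956.35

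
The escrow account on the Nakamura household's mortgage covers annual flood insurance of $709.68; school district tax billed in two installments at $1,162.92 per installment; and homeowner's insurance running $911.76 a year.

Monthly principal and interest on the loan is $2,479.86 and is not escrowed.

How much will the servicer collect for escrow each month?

Flood insurance — $709.68/yr
School district tax — $1,162.92 × 2 = $2,325.84/yr
Homeowner's insurance — $911.76/yr
Annual escrow total = $3,947.28
Base monthly escrow = $3,947.28 ÷ 12 = $328.94

$328.94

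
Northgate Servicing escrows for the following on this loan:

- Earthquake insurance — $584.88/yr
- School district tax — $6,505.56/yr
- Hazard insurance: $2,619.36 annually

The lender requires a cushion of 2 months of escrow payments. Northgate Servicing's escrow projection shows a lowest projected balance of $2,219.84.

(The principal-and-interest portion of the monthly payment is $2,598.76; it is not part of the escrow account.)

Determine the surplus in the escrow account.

Earthquake insurance = $584.88/yr
School district tax = $6,505.56/yr
Hazard insurance = $2,619.36/yr
Combined annual = $584.88 + $6,505.56 + $2,619.36 = $9,709.80
Monthly = $9,709.80 ÷ 12 = $809.15
Required cushion = 2 × $809.15 = $1,618.30
Surplus = $2,219.84 − $1,618.30 = $601.54

$601.54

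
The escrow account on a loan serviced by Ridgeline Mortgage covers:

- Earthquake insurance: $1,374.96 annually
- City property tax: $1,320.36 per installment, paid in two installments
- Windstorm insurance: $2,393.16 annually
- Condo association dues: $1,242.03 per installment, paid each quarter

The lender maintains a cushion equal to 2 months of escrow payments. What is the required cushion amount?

$1,896.16

Earthquake insurance: $1,374.96 annually
City property tax: $1,320.36 × 2 = $2,640.72 annually
Windstorm insurance: $2,393.16 annually
Condo association dues: $1,242.03 × 4 = $4,968.12 annually
Total annual escrow = $11,376.96
Monthly escrow = $11,376.96 ÷ 12 = $948.08
Required cushion = 2 × $948.08 = $1,896.16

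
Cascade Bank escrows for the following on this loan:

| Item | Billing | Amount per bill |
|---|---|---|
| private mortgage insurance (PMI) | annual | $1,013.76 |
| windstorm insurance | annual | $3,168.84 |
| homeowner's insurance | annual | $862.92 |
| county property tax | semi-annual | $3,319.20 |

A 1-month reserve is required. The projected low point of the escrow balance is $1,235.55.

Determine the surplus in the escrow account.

$261.89

Private mortgage insurance (PMI) = $1,013.76 per year
Windstorm insurance = $3,168.84 per year
Homeowner's insurance = $862.92 per year
County property tax = $3,319.20 × 2 = $6,638.40 per year
Yearly total = $11,683.92
Base monthly escrow = $11,683.92 / 12 = $973.66
Required cushion = 1 × $973.66 = $973.66
Surplus = $1,235.55 − $973.66 = $261.89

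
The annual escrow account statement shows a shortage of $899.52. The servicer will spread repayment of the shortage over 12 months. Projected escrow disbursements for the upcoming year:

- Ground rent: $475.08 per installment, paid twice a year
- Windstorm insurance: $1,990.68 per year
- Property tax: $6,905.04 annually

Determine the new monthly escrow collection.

Ground rent: $475.08 × 2 = $950.16
Windstorm insurance: $1,990.68
Property tax: $6,905.04
Annual escrow total = $950.16 + $1,990.68 + $6,905.04 = $9,845.88
Monthly = $9,845.88 ÷ 12 = $820.49
Shortage spread = $899.52 / 12 = $74.96/mo
New monthly escrow = $820.49 + $74.96 = $895.45

$895.45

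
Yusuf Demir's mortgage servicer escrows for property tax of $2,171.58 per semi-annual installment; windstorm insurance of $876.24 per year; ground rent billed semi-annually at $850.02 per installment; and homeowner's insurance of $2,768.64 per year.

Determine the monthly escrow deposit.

Property tax = $2,171.58 × 2 = $4,343.16 annually
Windstorm insurance = $876.24 annually
Ground rent = $850.02 × 2 = $1,700.04 annually
Homeowner's insurance = $2,768.64 annually
Combined annual = $4,343.16 + $876.24 + $1,700.04 + $2,768.64 = $9,688.08
Monthly escrow = $9,688.08 / 12 = $807.34

$807.34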